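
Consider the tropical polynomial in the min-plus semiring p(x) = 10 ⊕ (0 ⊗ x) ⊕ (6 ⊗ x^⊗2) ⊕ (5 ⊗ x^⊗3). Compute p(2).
p(2) = 2

A tropical monomial a ⊗ x^⊗i evaluates to a + i · x. Evaluating each term at x = 2:
  Term 0 contributes 10 + 0 · 2 = 10
  Term 1 contributes 0 + 1 · 2 = 2
  Term 2 contributes 6 + 2 · 2 = 10
  Term 3 contributes 5 + 3 · 2 = 11
p(2) = ⊕ of these = min[10, 2, 10, 11] = 2.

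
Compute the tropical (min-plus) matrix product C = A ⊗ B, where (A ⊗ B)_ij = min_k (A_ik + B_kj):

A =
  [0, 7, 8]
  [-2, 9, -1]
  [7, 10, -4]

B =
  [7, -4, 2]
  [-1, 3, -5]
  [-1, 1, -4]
A ⊗ B =
  [6, -4, 2]
  [-2, -6, -5]
  [-5, -3, -8]

Apply the min-plus product entry-by-entry:
  C[0][0] = min over k of (A[0][0] + B[0][0] = 0 + 7 = 7, A[0][1] + B[1][0] = 7 + -1 = 6, A[0][2] + B[2][0] = 8 + -1 = 7) = 6 (attained at k = 1)
  C[0][1] = min over k of (A[0][0] + B[0][1] = 0 + -4 = -4, A[0][1] + B[1][1] = 7 + 3 = 10, A[0][2] + B[2][1] = 8 + 1 = 9) = -4 (attained at k = 0)
  C[0][2] = min over k of (A[0][0] + B[0][2] = 0 + 2 = 2, A[0][1] + B[1][2] = 7 + -5 = 2, A[0][2] + B[2][2] = 8 + -4 = 4) = 2 (attained at k = 0)
  C[1][0] = min over k of (A[1][0] + B[0][0] = -2 + 7 = 5, A[1][1] + B[1][0] = 9 + -1 = 8, A[1][2] + B[2][0] = -1 + -1 = -2) = -2 (attained at k = 2)
  C[1][1] = min over k of (A[1][0] + B[0][1] = -2 + -4 = -6, A[1][1] + B[1][1] = 9 + 3 = 12, A[1][2] + B[2][1] = -1 + 1 = 0) = -6 (attained at k = 0)
  C[1][2] = min over k of (A[1][0] + B[0][2] = -2 + 2 = 0, A[1][1] + B[1][2] = 9 + -5 = 4, A[1][2] + B[2][2] = -1 + -4 = -5) = -5 (attained at k = 2)
  C[2][0] = min over k of (A[2][0] + B[0][0] = 7 + 7 = 14, A[2][1] + B[1][0] = 10 + -1 = 9, A[2][2] + B[2][0] = -4 + -1 = -5) = -5 (attained at k = 2)
  C[2][1] = min over k of (A[2][0] + B[0][1] = 7 + -4 = 3, A[2][1] + B[1][1] = 10 + 3 = 13, A[2][2] + B[2][1] = -4 + 1 = -3) = -3 (attained at k = 2)
  C[2][2] = min over k of (A[2][0] + B[0][2] = 7 + 2 = 9, A[2][1] + B[1][2] = 10 + -5 = 5, A[2][2] + B[2][2] = -4 + -4 = -8) = -8 (attained at k = 2)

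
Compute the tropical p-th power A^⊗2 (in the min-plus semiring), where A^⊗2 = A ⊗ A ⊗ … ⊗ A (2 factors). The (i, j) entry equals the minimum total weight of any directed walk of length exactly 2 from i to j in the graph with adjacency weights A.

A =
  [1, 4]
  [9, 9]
A^⊗2 =
  [2, 5]
  [10, 13]

Each entry (A^⊗2)_ij equals the minimum over all length-2 walks i = v_0 → v_1 → … → v_2 = j of Σ_t A[v_t][v_{t+1}]. For example, for (i, j) = (0, 1) we minimise over 2 possible intermediate vertex sequences; the minimum is 5, attained along the walk 0 → 0 → 1.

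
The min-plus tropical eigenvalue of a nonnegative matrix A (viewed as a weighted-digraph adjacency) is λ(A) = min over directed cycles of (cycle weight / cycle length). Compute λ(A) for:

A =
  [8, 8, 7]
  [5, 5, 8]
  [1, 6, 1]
λ(A) = 1

Enumerate directed cycles and compute their means (weight / length). Sample:
  cycle 0 → 0: weight = 8, length = 1, mean = 8/1 ≈ 8.000
  cycle 1 → 1: weight = 5, length = 1, mean = 5/1 ≈ 5.000
  cycle 2 → 2: weight = 1, length = 1, mean = 1/1 ≈ 1.000
  cycle 0 → 1 → 0: weight = 13, length = 2, mean = 13/2 ≈ 6.500
  cycle 0 → 2 → 0: weight = 8, length = 2, mean = 8/2 ≈ 4.000
  cycle 1 → 0 → 1: weight = 13, length = 2, mean = 13/2 ≈ 6.500
Minimum mean = 1.000, attained e.g. along the cycle 2 → 2 with weight 1 and length 1. So λ(A) = 1/1 = 1.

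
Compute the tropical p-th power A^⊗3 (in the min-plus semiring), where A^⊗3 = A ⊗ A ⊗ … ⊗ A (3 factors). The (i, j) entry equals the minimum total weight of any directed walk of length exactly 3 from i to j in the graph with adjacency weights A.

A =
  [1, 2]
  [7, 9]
A^⊗3 =
  [3, 4]
  [9, 10]

Each entry (A^⊗3)_ij equals the minimum over all length-3 walks i = v_0 → v_1 → … → v_3 = j of Σ_t A[v_t][v_{t+1}]. For example, for (i, j) = (0, 1) we minimise over 4 possible intermediate vertex sequences; the minimum is 4, attained along the walk 0 → 0 → 0 → 1.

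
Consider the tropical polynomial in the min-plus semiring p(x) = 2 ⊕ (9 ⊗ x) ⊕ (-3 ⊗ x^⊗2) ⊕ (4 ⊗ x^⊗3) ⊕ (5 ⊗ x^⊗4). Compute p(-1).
p(-1) = -5

A tropical monomial a ⊗ x^⊗i evaluates to a + i · x. Evaluating each term at x = -1:
  Term 0 contributes 2 + 0 · -1 = 2
  Term 1 contributes 9 + 1 · -1 = 8
  Term 2 contributes -3 + 2 · -1 = -5
  Term 3 contributes 4 + 3 · -1 = 1
  Term 4 contributes 5 + 4 · -1 = 1
p(-1) = ⊕ of these = min[2, 8, -5, 1, 1] = -5.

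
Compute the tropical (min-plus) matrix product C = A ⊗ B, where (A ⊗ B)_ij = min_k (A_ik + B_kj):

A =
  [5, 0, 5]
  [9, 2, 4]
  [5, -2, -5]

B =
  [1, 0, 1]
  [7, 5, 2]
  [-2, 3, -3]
A ⊗ B =
  [3, 5, 2]
  [2, 7, 1]
  [-7, -2, -8]

Apply the min-plus product entry-by-entry:
  C[0][0] = min over k of (A[0][0] + B[0][0] = 5 + 1 = 6, A[0][1] + B[1][0] = 0 + 7 = 7, A[0][2] + B[2][0] = 5 + -2 = 3) = 3 (attained at k = 2)
  C[0][1] = min over k of (A[0][0] + B[0][1] = 5 + 0 = 5, A[0][1] + B[1][1] = 0 + 5 = 5, A[0][2] + B[2][1] = 5 + 3 = 8) = 5 (attained at k = 0)
  C[0][2] = min over k of (A[0][0] + B[0][2] = 5 + 1 = 6, A[0][1] + B[1][2] = 0 + 2 = 2, A[0][2] + B[2][2] = 5 + -3 = 2) = 2 (attained at k = 1)
  C[1][0] = min over k of (A[1][0] + B[0][0] = 9 + 1 = 10, A[1][1] + B[1][0] = 2 + 7 = 9, A[1][2] + B[2][0] = 4 + -2 = 2) = 2 (attained at k = 2)
  C[1][1] = min over k of (A[1][0] + B[0][1] = 9 + 0 = 9, A[1][1] + B[1][1] = 2 + 5 = 7, A[1][2] + B[2][1] = 4 + 3 = 7) = 7 (attained at k = 1)
  C[1][2] = min over k of (A[1][0] + B[0][2] = 9 + 1 = 10, A[1][1] + B[1][2] = 2 + 2 = 4, A[1][2] + B[2][2] = 4 + -3 = 1) = 1 (attained at k = 2)
  C[2][0] = min over k of (A[2][0] + B[0][0] = 5 + 1 = 6, A[2][1] + B[1][0] = -2 + 7 = 5, A[2][2] + B[2][0] = -5 + -2 = -7) = -7 (attained at k = 2)
  C[2][1] = min over k of (A[2][0] + B[0][1] = 5 + 0 = 5, A[2][1] + B[1][1] = -2 + 5 = 3, A[2][2] + B[2][1] = -5 + 3 = -2) = -2 (attained at k = 2)
  C[2][2] = min over k of (A[2][0] + B[0][2] = 5 + 1 = 6, A[2][1] + B[1][2] = -2 + 2 = 0, A[2][2] + B[2][2] = -5 + -3 = -8) = -8 (attained at k = 2)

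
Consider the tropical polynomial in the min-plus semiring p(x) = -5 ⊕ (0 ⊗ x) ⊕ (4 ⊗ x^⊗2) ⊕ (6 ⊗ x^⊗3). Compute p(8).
p(8) = -5

A tropical monomial a ⊗ x^⊗i evaluates to a + i · x. Evaluating each term at x = 8:
  Term 0 contributes -5 + 0 · 8 = -5
  Term 1 contributes 0 + 1 · 8 = 8
  Term 2 contributes 4 + 2 · 8 = 20
  Term 3 contributes 6 + 3 · 8 = 30
p(8) = ⊕ of these = min[-5, 8, 20, 30] = -5.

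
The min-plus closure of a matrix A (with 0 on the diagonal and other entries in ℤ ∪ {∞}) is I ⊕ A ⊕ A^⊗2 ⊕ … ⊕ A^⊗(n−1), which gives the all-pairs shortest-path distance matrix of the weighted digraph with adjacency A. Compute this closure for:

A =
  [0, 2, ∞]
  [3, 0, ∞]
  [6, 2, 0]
Closure =
  [0, 2, ∞]
  [3, 0, ∞]
  [5, 2, 0]

This is the Floyd-Warshall all-pairs shortest-path computation. For each intermediate vertex k = 0, 1, …, 2, update dist[i][j] ← min(dist[i][j], dist[i][k] + dist[k][j]). The final matrix gives, for each (i, j), the minimum total weight of any directed path from i to j (possibly empty when i = j).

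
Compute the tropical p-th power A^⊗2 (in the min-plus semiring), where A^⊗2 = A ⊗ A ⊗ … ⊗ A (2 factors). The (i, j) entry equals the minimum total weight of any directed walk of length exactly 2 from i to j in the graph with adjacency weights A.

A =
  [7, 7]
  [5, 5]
A^⊗2 =
  [12, 12]
  [10, 10]

Each entry (A^⊗2)_ij equals the minimum over all length-2 walks i = v_0 → v_1 → … → v_2 = j of Σ_t A[v_t][v_{t+1}]. For example, for (i, j) = (0, 1) we minimise over 2 possible intermediate vertex sequences; the minimum is 12, attained along the walk 0 → 1 → 1.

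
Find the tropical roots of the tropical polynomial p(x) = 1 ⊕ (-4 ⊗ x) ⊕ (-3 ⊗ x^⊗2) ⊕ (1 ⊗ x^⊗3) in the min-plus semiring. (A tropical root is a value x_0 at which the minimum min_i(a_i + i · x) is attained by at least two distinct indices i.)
Roots: {-4, -1, 5}

Each tropical root is a break point of the lower envelope of the lines y = a_i + i · x (there are 4 lines, with slopes 0, 1, ..., 3). Only the lines that attain the minimum somewhere contribute to roots; other lines are dominated. Here the surviving (envelope) indices are i = 3, i = 2, i = 1, i = 0.
Intersections between consecutive envelope lines give the roots: for adjacent envelope indices i < j the intersection is x = (a_i − a_j) / (j − i). Reading off the sorted break points: {-4, -1, 5}.
Verification: at each break x_0, at least two indices attain the minimum of min_i(a_i + i · x_0).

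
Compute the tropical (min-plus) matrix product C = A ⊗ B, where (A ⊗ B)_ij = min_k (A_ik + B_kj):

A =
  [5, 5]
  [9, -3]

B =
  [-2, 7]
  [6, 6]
A ⊗ B =
  [3, 11]
  [3, 3]

Apply the min-plus product entry-by-entry:
  C[0][0] = min over k of (A[0][0] + B[0][0] = 5 + -2 = 3, A[0][1] + B[1][0] = 5 + 6 = 11) = 3 (attained at k = 0)
  C[0][1] = min over k of (A[0][0] + B[0][1] = 5 + 7 = 12, A[0][1] + B[1][1] = 5 + 6 = 11) = 11 (attained at k = 1)
  C[1][0] = min over k of (A[1][0] + B[0][0] = 9 + -2 = 7, A[1][1] + B[1][0] = -3 + 6 = 3) = 3 (attained at k = 1)
  C[1][1] = min over k of (A[1][0] + B[0][1] = 9 + 7 = 16, A[1][1] + B[1][1] = -3 + 6 = 3) = 3 (attained at k = 1)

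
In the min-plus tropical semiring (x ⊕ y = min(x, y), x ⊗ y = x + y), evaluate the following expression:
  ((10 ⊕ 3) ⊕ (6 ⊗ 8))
((10 ⊕ 3) ⊕ (6 ⊗ 8)) = 3

Expand innermost to outermost. Recall ⊕ takes the minimum of its arguments and ⊗ takes their sum. Working out the expression ((10 ⊕ 3) ⊕ (6 ⊗ 8)) gives 3.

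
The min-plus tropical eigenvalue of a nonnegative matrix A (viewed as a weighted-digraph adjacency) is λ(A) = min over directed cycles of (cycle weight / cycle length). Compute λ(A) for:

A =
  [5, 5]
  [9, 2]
λ(A) = 2

Enumerate directed cycles and compute their means (weight / length). Sample:
  cycle 0 → 0: weight = 5, length = 1, mean = 5/1 ≈ 5.000
  cycle 1 → 1: weight = 2, length = 1, mean = 2/1 ≈ 2.000
  cycle 0 → 1 → 0: weight = 14, length = 2, mean = 14/2 ≈ 7.000
  cycle 1 → 0 → 1: weight = 14, length = 2, mean = 14/2 ≈ 7.000
Minimum mean = 2.000, attained e.g. along the cycle 1 → 1 with weight 2 and length 1. So λ(A) = 2/1 = 2.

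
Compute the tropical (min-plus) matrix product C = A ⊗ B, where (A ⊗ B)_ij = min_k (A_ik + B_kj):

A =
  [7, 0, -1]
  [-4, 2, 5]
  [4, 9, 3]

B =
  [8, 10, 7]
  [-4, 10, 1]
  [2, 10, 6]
A ⊗ B =
  [-4, 9, 1]
  [-2, 6, 3]
  [5, 13, 9]

Apply the min-plus product entry-by-entry:
  C[0][0] = min over k of (A[0][0] + B[0][0] = 7 + 8 = 15, A[0][1] + B[1][0] = 0 + -4 = -4, A[0][2] + B[2][0] = -1 + 2 = 1) = -4 (attained at k = 1)
  C[0][1] = min over k of (A[0][0] + B[0][1] = 7 + 10 = 17, A[0][1] + B[1][1] = 0 + 10 = 10, A[0][2] + B[2][1] = -1 + 10 = 9) = 9 (attained at k = 2)
  C[0][2] = min over k of (A[0][0] + B[0][2] = 7 + 7 = 14, A[0][1] + B[1][2] = 0 + 1 = 1, A[0][2] + B[2][2] = -1 + 6 = 5) = 1 (attained at k = 1)
  C[1][0] = min over k of (A[1][0] + B[0][0] = -4 + 8 = 4, A[1][1] + B[1][0] = 2 + -4 = -2, A[1][2] + B[2][0] = 5 + 2 = 7) = -2 (attained at k = 1)
  C[1][1] = min over k of (A[1][0] + B[0][1] = -4 + 10 = 6, A[1][1] + B[1][1] = 2 + 10 = 12, A[1][2] + B[2][1] = 5 + 10 = 15) = 6 (attained at k = 0)
  C[1][2] = min over k of (A[1][0] + B[0][2] = -4 + 7 = 3, A[1][1] + B[1][2] = 2 + 1 = 3, A[1][2] + B[2][2] = 5 + 6 = 11) = 3 (attained at k = 0)
  C[2][0] = min over k of (A[2][0] + B[0][0] = 4 + 8 = 12, A[2][1] + B[1][0] = 9 + -4 = 5, A[2][2] + B[2][0] = 3 + 2 = 5) = 5 (attained at k = 1)
  C[2][1] = min over k of (A[2][0] + B[0][1] = 4 + 10 = 14, A[2][1] + B[1][1] = 9 + 10 = 19, A[2][2] + B[2][1] = 3 + 10 = 13) = 13 (attained at k = 2)
  C[2][2] = min over k of (A[2][0] + B[0][2] = 4 + 7 = 11, A[2][1] + B[1][2] = 9 + 1 = 10, A[2][2] + B[2][2] = 3 + 6 = 9) = 9 (attained at k = 2)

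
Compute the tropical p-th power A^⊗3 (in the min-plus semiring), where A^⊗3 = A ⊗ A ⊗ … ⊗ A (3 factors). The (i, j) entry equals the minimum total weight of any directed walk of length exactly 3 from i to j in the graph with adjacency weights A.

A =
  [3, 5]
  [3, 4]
A^⊗3 =
  [9, 11]
  [9, 11]

Each entry (A^⊗3)_ij equals the minimum over all length-3 walks i = v_0 → v_1 → … → v_3 = j of Σ_t A[v_t][v_{t+1}]. For example, for (i, j) = (0, 1) we minimise over 4 possible intermediate vertex sequences; the minimum is 11, attained along the walk 0 → 0 → 0 → 1.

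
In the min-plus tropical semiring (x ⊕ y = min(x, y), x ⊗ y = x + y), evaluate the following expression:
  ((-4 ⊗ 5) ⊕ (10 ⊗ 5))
((-4 ⊗ 5) ⊕ (10 ⊗ 5)) = 1

Expand innermost to outermost. Recall ⊕ takes the minimum of its arguments and ⊗ takes their sum. Working out the expression ((-4 ⊗ 5) ⊕ (10 ⊗ 5)) gives 1.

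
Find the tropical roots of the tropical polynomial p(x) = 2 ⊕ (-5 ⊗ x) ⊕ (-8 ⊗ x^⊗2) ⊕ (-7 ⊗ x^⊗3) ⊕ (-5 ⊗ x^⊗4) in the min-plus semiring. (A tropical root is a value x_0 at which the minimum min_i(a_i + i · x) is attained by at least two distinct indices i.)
Roots: {-2, -1, 3, 7}

Each tropical root is a break point of the lower envelope of the lines y = a_i + i · x (there are 5 lines, with slopes 0, 1, ..., 4). Only the lines that attain the minimum somewhere contribute to roots; other lines are dominated. Here the surviving (envelope) indices are i = 4, i = 3, i = 2, i = 1, i = 0.
Intersections between consecutive envelope lines give the roots: for adjacent envelope indices i < j the intersection is x = (a_i − a_j) / (j − i). Reading off the sorted break points: {-2, -1, 3, 7}.
Verification: at each break x_0, at least two indices attain the minimum of min_i(a_i + i · x_0).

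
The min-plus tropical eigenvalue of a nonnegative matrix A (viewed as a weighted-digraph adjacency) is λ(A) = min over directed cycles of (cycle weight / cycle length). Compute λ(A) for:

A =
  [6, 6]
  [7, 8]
λ(A) = 6

Enumerate directed cycles and compute their means (weight / length). Sample:
  cycle 0 → 0: weight = 6, length = 1, mean = 6/1 ≈ 6.000
  cycle 1 → 1: weight = 8, length = 1, mean = 8/1 ≈ 8.000
  cycle 0 → 1 → 0: weight = 13, length = 2, mean = 13/2 ≈ 6.500
  cycle 1 → 0 → 1: weight = 13, length = 2, mean = 13/2 ≈ 6.500
Minimum mean = 6.000, attained e.g. along the cycle 0 → 0 with weight 6 and length 1. So λ(A) = 6/1 = 6.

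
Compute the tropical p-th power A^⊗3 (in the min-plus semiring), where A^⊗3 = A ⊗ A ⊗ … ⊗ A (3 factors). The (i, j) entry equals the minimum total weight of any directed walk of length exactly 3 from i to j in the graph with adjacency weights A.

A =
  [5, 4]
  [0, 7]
A^⊗3 =
  [9, 8]
  [4, 9]

Each entry (A^⊗3)_ij equals the minimum over all length-3 walks i = v_0 → v_1 → … → v_3 = j of Σ_t A[v_t][v_{t+1}]. For example, for (i, j) = (0, 1) we minimise over 4 possible intermediate vertex sequences; the minimum is 8, attained along the walk 0 → 1 → 0 → 1.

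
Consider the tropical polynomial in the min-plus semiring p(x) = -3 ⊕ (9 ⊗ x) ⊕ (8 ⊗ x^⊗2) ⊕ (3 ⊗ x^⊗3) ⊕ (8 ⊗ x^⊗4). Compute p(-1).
p(-1) = -3

A tropical monomial a ⊗ x^⊗i evaluates to a + i · x. Evaluating each term at x = -1:
  Term 0 contributes -3 + 0 · -1 = -3
  Term 1 contributes 9 + 1 · -1 = 8
  Term 2 contributes 8 + 2 · -1 = 6
  Term 3 contributes 3 + 3 · -1 = 0
  Term 4 contributes 8 + 4 · -1 = 4
p(-1) = ⊕ of these = min[-3, 8, 6, 0, 4] = -3.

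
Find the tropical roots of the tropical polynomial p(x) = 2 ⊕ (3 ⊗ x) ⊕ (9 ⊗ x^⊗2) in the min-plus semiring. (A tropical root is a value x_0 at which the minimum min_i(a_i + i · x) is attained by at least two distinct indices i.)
Roots: {-6, -1}

Each tropical root is a break point of the lower envelope of the lines y = a_i + i · x (there are 3 lines, with slopes 0, 1, ..., 2). Only the lines that attain the minimum somewhere contribute to roots; other lines are dominated. Here the surviving (envelope) indices are i = 2, i = 1, i = 0.
Intersections between consecutive envelope lines give the roots: for adjacent envelope indices i < j the intersection is x = (a_i − a_j) / (j − i). Reading off the sorted break points: {-6, -1}.
Verification: at each break x_0, at least two indices attain the minimum of min_i(a_i + i · x_0).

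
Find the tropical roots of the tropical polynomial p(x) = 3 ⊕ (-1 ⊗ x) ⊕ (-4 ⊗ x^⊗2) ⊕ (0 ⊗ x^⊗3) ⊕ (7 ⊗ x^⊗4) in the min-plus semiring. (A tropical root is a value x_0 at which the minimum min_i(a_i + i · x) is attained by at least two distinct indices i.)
Roots: {-7, -4, 3, 4}

Each tropical root is a break point of the lower envelope of the lines y = a_i + i · x (there are 5 lines, with slopes 0, 1, ..., 4). Only the lines that attain the minimum somewhere contribute to roots; other lines are dominated. Here the surviving (envelope) indices are i = 4, i = 3, i = 2, i = 1, i = 0.
Intersections between consecutive envelope lines give the roots: for adjacent envelope indices i < j the intersection is x = (a_i − a_j) / (j − i). Reading off the sorted break points: {-7, -4, 3, 4}.
Verification: at each break x_0, at least two indices attain the minimum of min_i(a_i + i · x_0).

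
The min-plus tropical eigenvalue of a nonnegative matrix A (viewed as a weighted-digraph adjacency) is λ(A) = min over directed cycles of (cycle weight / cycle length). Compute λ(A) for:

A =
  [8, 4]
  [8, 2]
λ(A) = 2

Enumerate directed cycles and compute their means (weight / length). Sample:
  cycle 0 → 0: weight = 8, length = 1, mean = 8/1 ≈ 8.000
  cycle 1 → 1: weight = 2, length = 1, mean = 2/1 ≈ 2.000
  cycle 0 → 1 → 0: weight = 12, length = 2, mean = 12/2 ≈ 6.000
  cycle 1 → 0 → 1: weight = 12, length = 2, mean = 12/2 ≈ 6.000
Minimum mean = 2.000, attained e.g. along the cycle 1 → 1 with weight 2 and length 1. So λ(A) = 2/1 = 2.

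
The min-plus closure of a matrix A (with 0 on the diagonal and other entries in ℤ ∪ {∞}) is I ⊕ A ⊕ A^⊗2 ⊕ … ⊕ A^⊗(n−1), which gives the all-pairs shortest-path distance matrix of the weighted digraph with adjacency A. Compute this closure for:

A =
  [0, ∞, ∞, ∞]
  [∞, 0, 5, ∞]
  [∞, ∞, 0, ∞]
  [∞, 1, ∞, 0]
Closure =
  [0, ∞, ∞, ∞]
  [∞, 0, 5, ∞]
  [∞, ∞, 0, ∞]
  [∞, 1, 6, 0]

This is the Floyd-Warshall all-pairs shortest-path computation. For each intermediate vertex k = 0, 1, …, 3, update dist[i][j] ← min(dist[i][j], dist[i][k] + dist[k][j]). The final matrix gives, for each (i, j), the minimum total weight of any directed path from i to j (possibly empty when i = j).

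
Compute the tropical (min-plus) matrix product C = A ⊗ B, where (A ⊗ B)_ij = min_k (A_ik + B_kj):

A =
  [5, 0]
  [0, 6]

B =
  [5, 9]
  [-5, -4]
A ⊗ B =
  [-5, -4]
  [1, 2]

Apply the min-plus product entry-by-entry:
  C[0][0] = min over k of (A[0][0] + B[0][0] = 5 + 5 = 10, A[0][1] + B[1][0] = 0 + -5 = -5) = -5 (attained at k = 1)
  C[0][1] = min over k of (A[0][0] + B[0][1] = 5 + 9 = 14, A[0][1] + B[1][1] = 0 + -4 = -4) = -4 (attained at k = 1)
  C[1][0] = min over k of (A[1][0] + B[0][0] = 0 + 5 = 5, A[1][1] + B[1][0] = 6 + -5 = 1) = 1 (attained at k = 1)
  C[1][1] = min over k of (A[1][0] + B[0][1] = 0 + 9 = 9, A[1][1] + B[1][1] = 6 + -4 = 2) = 2 (attained at k = 1)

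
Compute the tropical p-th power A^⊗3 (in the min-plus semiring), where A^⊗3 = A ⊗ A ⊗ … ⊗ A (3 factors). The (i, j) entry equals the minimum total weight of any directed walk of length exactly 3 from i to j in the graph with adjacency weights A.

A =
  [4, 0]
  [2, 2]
A^⊗3 =
  [4, 2]
  [4, 4]

Each entry (A^⊗3)_ij equals the minimum over all length-3 walks i = v_0 → v_1 → … → v_3 = j of Σ_t A[v_t][v_{t+1}]. For example, for (i, j) = (0, 1) we minimise over 4 possible intermediate vertex sequences; the minimum is 2, attained along the walk 0 → 1 → 0 → 1.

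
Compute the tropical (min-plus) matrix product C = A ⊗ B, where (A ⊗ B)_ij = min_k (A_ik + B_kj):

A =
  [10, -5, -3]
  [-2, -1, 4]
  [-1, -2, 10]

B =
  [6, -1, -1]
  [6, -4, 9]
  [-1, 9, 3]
A ⊗ B =
  [-4, -9, 0]
  [3, -5, -3]
  [4, -6, -2]

Apply the min-plus product entry-by-entry:
  C[0][0] = min over k of (A[0][0] + B[0][0] = 10 + 6 = 16, A[0][1] + B[1][0] = -5 + 6 = 1, A[0][2] + B[2][0] = -3 + -1 = -4) = -4 (attained at k = 2)
  C[0][1] = min over k of (A[0][0] + B[0][1] = 10 + -1 = 9, A[0][1] + B[1][1] = -5 + -4 = -9, A[0][2] + B[2][1] = -3 + 9 = 6) = -9 (attained at k = 1)
  C[0][2] = min over k of (A[0][0] + B[0][2] = 10 + -1 = 9, A[0][1] + B[1][2] = -5 + 9 = 4, A[0][2] + B[2][2] = -3 + 3 = 0) = 0 (attained at k = 2)
  C[1][0] = min over k of (A[1][0] + B[0][0] = -2 + 6 = 4, A[1][1] + B[1][0] = -1 + 6 = 5, A[1][2] + B[2][0] = 4 + -1 = 3) = 3 (attained at k = 2)
  C[1][1] = min over k of (A[1][0] + B[0][1] = -2 + -1 = -3, A[1][1] + B[1][1] = -1 + -4 = -5, A[1][2] + B[2][1] = 4 + 9 = 13) = -5 (attained at k = 1)
  C[1][2] = min over k of (A[1][0] + B[0][2] = -2 + -1 = -3, A[1][1] + B[1][2] = -1 + 9 = 8, A[1][2] + B[2][2] = 4 + 3 = 7) = -3 (attained at k = 0)
  C[2][0] = min over k of (A[2][0] + B[0][0] = -1 + 6 = 5, A[2][1] + B[1][0] = -2 + 6 = 4, A[2][2] + B[2][0] = 10 + -1 = 9) = 4 (attained at k = 1)
  C[2][1] = min over k of (A[2][0] + B[0][1] = -1 + -1 = -2, A[2][1] + B[1][1] = -2 + -4 = -6, A[2][2] + B[2][1] = 10 + 9 = 19) = -6 (attained at k = 1)
  C[2][2] = min over k of (A[2][0] + B[0][2] = -1 + -1 = -2, A[2][1] + B[1][2] = -2 + 9 = 7, A[2][2] + B[2][2] = 10 + 3 = 13) = -2 (attained at k = 0)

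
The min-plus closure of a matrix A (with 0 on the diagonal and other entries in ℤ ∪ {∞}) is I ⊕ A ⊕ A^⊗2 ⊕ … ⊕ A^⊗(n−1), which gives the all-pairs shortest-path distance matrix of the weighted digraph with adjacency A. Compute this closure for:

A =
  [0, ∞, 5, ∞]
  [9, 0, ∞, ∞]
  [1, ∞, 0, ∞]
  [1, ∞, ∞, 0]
Closure =
  [0, ∞, 5, ∞]
  [9, 0, 14, ∞]
  [1, ∞, 0, ∞]
  [1, ∞, 6, 0]

This is the Floyd-Warshall all-pairs shortest-path computation. For each intermediate vertex k = 0, 1, …, 3, update dist[i][j] ← min(dist[i][j], dist[i][k] + dist[k][j]). The final matrix gives, for each (i, j), the minimum total weight of any directed path from i to j (possibly empty when i = j).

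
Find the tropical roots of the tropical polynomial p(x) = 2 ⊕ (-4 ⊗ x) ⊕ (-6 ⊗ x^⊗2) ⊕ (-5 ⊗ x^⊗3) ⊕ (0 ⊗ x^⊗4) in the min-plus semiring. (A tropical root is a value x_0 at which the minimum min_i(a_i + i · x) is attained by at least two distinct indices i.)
Roots: {-5, -1, 2, 6}

Each tropical root is a break point of the lower envelope of the lines y = a_i + i · x (there are 5 lines, with slopes 0, 1, ..., 4). Only the lines that attain the minimum somewhere contribute to roots; other lines are dominated. Here the surviving (envelope) indices are i = 4, i = 3, i = 2, i = 1, i = 0.
Intersections between consecutive envelope lines give the roots: for adjacent envelope indices i < j the intersection is x = (a_i − a_j) / (j − i). Reading off the sorted break points: {-5, -1, 2, 6}.
Verification: at each break x_0, at least two indices attain the minimum of min_i(a_i + i · x_0).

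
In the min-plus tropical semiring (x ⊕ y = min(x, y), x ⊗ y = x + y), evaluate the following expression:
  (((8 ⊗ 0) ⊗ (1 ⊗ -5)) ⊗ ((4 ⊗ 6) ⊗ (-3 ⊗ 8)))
(((8 ⊗ 0) ⊗ (1 ⊗ -5)) ⊗ ((4 ⊗ 6) ⊗ (-3 ⊗ 8))) = 19

Expand innermost to outermost. Recall ⊕ takes the minimum of its arguments and ⊗ takes their sum. Working out the expression (((8 ⊗ 0) ⊗ (1 ⊗ -5)) ⊗ ((4 ⊗ 6) ⊗ (-3 ⊗ 8))) gives 19.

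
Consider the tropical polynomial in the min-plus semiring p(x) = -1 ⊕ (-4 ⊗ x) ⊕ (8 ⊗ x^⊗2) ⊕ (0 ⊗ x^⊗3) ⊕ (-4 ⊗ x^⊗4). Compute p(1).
p(1) = -3

A tropical monomial a ⊗ x^⊗i evaluates to a + i · x. Evaluating each term at x = 1:
  Term 0 contributes -1 + 0 · 1 = -1
  Term 1 contributes -4 + 1 · 1 = -3
  Term 2 contributes 8 + 2 · 1 = 10
  Term 3 contributes 0 + 3 · 1 = 3
  Term 4 contributes -4 + 4 · 1 = 0
p(1) = ⊕ of these = min[-1, -3, 10, 3, 0] = -3.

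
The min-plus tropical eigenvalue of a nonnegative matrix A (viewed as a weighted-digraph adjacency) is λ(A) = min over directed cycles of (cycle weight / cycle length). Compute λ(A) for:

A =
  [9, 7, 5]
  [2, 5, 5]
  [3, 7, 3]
λ(A) = 3

Enumerate directed cycles and compute their means (weight / length). Sample:
  cycle 0 → 0: weight = 9, length = 1, mean = 9/1 ≈ 9.000
  cycle 1 → 1: weight = 5, length = 1, mean = 5/1 ≈ 5.000
  cycle 2 → 2: weight = 3, length = 1, mean = 3/1 ≈ 3.000
  cycle 0 → 1 → 0: weight = 9, length = 2, mean = 9/2 ≈ 4.500
  cycle 0 → 2 → 0: weight = 8, length = 2, mean = 8/2 ≈ 4.000
  cycle 1 → 0 → 1: weight = 9, length = 2, mean = 9/2 ≈ 4.500
Minimum mean = 3.000, attained e.g. along the cycle 2 → 2 with weight 3 and length 1. So λ(A) = 3/1 = 3.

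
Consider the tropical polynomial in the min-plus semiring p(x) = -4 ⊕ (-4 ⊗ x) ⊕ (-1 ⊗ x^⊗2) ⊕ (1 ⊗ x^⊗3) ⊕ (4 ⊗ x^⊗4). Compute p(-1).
p(-1) = -5

A tropical monomial a ⊗ x^⊗i evaluates to a + i · x. Evaluating each term at x = -1:
  Term 0 contributes -4 + 0 · -1 = -4
  Term 1 contributes -4 + 1 · -1 = -5
  Term 2 contributes -1 + 2 · -1 = -3
  Term 3 contributes 1 + 3 · -1 = -2
  Term 4 contributes 4 + 4 · -1 = 0
p(-1) = ⊕ of these = min[-4, -5, -3, -2, 0] = -5.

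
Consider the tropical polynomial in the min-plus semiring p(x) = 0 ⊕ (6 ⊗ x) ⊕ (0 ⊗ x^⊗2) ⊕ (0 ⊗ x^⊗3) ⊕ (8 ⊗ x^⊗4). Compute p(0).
p(0) = 0

A tropical monomial a ⊗ x^⊗i evaluates to a + i · x. Evaluating each term at x = 0:
  Term 0 contributes 0 + 0 · 0 = 0
  Term 1 contributes 6 + 1 · 0 = 6
  Term 2 contributes 0 + 2 · 0 = 0
  Term 3 contributes 0 + 3 · 0 = 0
  Term 4 contributes 8 + 4 · 0 = 8
p(0) = ⊕ of these = min[0, 6, 0, 0, 8] = 0.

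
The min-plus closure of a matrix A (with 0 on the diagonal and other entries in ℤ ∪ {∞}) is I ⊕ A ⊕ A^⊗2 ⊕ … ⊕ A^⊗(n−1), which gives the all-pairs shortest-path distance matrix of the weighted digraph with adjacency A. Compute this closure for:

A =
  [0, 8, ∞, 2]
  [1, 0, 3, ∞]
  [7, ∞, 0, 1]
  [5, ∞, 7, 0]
Closure =
  [0, 8, 9, 2]
  [1, 0, 3, 3]
  [6, 14, 0, 1]
  [5, 13, 7, 0]

This is the Floyd-Warshall all-pairs shortest-path computation. For each intermediate vertex k = 0, 1, …, 3, update dist[i][j] ← min(dist[i][j], dist[i][k] + dist[k][j]). The final matrix gives, for each (i, j), the minimum total weight of any directed path from i to j (possibly empty when i = j).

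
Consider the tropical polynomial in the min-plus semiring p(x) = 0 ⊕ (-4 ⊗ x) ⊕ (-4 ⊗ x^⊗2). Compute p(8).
p(8) = 0

A tropical monomial a ⊗ x^⊗i evaluates to a + i · x. Evaluating each term at x = 8:
  Term 0 contributes 0 + 0 · 8 = 0
  Term 1 contributes -4 + 1 · 8 = 4
  Term 2 contributes -4 + 2 · 8 = 12
p(8) = ⊕ of these = min[0, 4, 12] = 0.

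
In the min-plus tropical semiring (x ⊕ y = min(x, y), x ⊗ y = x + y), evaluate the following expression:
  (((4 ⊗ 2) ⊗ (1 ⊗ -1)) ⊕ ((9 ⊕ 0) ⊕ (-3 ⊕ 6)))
(((4 ⊗ 2) ⊗ (1 ⊗ -1)) ⊕ ((9 ⊕ 0) ⊕ (-3 ⊕ 6))) = -3

Expand innermost to outermost. Recall ⊕ takes the minimum of its arguments and ⊗ takes their sum. Working out the expression (((4 ⊗ 2) ⊗ (1 ⊗ -1)) ⊕ ((9 ⊕ 0) ⊕ (-3 ⊕ 6))) gives -3.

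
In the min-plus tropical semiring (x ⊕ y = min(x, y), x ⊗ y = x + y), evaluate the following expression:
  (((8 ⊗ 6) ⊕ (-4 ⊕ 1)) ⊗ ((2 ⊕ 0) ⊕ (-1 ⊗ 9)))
(((8 ⊗ 6) ⊕ (-4 ⊕ 1)) ⊗ ((2 ⊕ 0) ⊕ (-1 ⊗ 9))) = -4

Expand innermost to outermost. Recall ⊕ takes the minimum of its arguments and ⊗ takes their sum. Working out the expression (((8 ⊗ 6) ⊕ (-4 ⊕ 1)) ⊗ ((2 ⊕ 0) ⊕ (-1 ⊗ 9))) gives -4.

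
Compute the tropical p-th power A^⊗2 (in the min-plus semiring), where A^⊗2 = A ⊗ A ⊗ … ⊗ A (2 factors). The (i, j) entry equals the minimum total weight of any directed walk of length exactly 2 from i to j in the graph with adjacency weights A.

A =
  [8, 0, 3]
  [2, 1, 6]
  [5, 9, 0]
A^⊗2 =
  [2, 1, 3]
  [3, 2, 5]
  [5, 5, 0]

Each entry (A^⊗2)_ij equals the minimum over all length-2 walks i = v_0 → v_1 → … → v_2 = j of Σ_t A[v_t][v_{t+1}]. For example, for (i, j) = (0, 2) we minimise over 3 possible intermediate vertex sequences; the minimum is 3, attained along the walk 0 → 2 → 2.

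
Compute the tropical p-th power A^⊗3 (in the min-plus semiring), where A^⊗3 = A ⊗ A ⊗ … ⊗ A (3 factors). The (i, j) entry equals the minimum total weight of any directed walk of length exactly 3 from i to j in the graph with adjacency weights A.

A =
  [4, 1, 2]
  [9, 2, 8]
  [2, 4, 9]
A^⊗3 =
  [8, 5, 6]
  [12, 6, 12]
  [6, 5, 8]

Each entry (A^⊗3)_ij equals the minimum over all length-3 walks i = v_0 → v_1 → … → v_3 = j of Σ_t A[v_t][v_{t+1}]. For example, for (i, j) = (0, 2) we minimise over 9 possible intermediate vertex sequences; the minimum is 6, attained along the walk 0 → 2 → 0 → 2.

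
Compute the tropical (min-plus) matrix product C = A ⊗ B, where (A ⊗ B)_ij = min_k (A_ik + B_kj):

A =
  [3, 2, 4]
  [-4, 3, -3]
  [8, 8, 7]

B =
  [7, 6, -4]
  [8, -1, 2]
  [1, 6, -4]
A ⊗ B =
  [5, 1, -1]
  [-2, 2, -8]
  [8, 7, 3]

Apply the min-plus product entry-by-entry:
  C[0][0] = min over k of (A[0][0] + B[0][0] = 3 + 7 = 10, A[0][1] + B[1][0] = 2 + 8 = 10, A[0][2] + B[2][0] = 4 + 1 = 5) = 5 (attained at k = 2)
  C[0][1] = min over k of (A[0][0] + B[0][1] = 3 + 6 = 9, A[0][1] + B[1][1] = 2 + -1 = 1, A[0][2] + B[2][1] = 4 + 6 = 10) = 1 (attained at k = 1)
  C[0][2] = min over k of (A[0][0] + B[0][2] = 3 + -4 = -1, A[0][1] + B[1][2] = 2 + 2 = 4, A[0][2] + B[2][2] = 4 + -4 = 0) = -1 (attained at k = 0)
  C[1][0] = min over k of (A[1][0] + B[0][0] = -4 + 7 = 3, A[1][1] + B[1][0] = 3 + 8 = 11, A[1][2] + B[2][0] = -3 + 1 = -2) = -2 (attained at k = 2)
  C[1][1] = min over k of (A[1][0] + B[0][1] = -4 + 6 = 2, A[1][1] + B[1][1] = 3 + -1 = 2, A[1][2] + B[2][1] = -3 + 6 = 3) = 2 (attained at k = 0)
  C[1][2] = min over k of (A[1][0] + B[0][2] = -4 + -4 = -8, A[1][1] + B[1][2] = 3 + 2 = 5, A[1][2] + B[2][2] = -3 + -4 = -7) = -8 (attained at k = 0)
  C[2][0] = min over k of (A[2][0] + B[0][0] = 8 + 7 = 15, A[2][1] + B[1][0] = 8 + 8 = 16, A[2][2] + B[2][0] = 7 + 1 = 8) = 8 (attained at k = 2)
  C[2][1] = min over k of (A[2][0] + B[0][1] = 8 + 6 = 14, A[2][1] + B[1][1] = 8 + -1 = 7, A[2][2] + B[2][1] = 7 + 6 = 13) = 7 (attained at k = 1)
  C[2][2] = min over k of (A[2][0] + B[0][2] = 8 + -4 = 4, A[2][1] + B[1][2] = 8 + 2 = 10, A[2][2] + B[2][2] = 7 + -4 = 3) = 3 (attained at k = 2)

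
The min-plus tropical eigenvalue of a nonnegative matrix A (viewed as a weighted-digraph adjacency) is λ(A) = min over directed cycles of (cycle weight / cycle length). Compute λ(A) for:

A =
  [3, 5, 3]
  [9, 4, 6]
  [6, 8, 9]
λ(A) = 3

Enumerate directed cycles and compute their means (weight / length). Sample:
  cycle 0 → 0: weight = 3, length = 1, mean = 3/1 ≈ 3.000
  cycle 1 → 1: weight = 4, length = 1, mean = 4/1 ≈ 4.000
  cycle 2 → 2: weight = 9, length = 1, mean = 9/1 ≈ 9.000
  cycle 0 → 1 → 0: weight = 14, length = 2, mean = 14/2 ≈ 7.000
  cycle 0 → 2 → 0: weight = 9, length = 2, mean = 9/2 ≈ 4.500
  cycle 1 → 0 → 1: weight = 14, length = 2, mean = 14/2 ≈ 7.000
Minimum mean = 3.000, attained e.g. along the cycle 0 → 0 with weight 3 and length 1. So λ(A) = 3/1 = 3.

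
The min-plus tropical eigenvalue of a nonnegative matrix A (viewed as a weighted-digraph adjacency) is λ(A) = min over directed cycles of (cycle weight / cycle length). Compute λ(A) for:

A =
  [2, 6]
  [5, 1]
λ(A) = 1

Enumerate directed cycles and compute their means (weight / length). Sample:
  cycle 0 → 0: weight = 2, length = 1, mean = 2/1 ≈ 2.000
  cycle 1 → 1: weight = 1, length = 1, mean = 1/1 ≈ 1.000
  cycle 0 → 1 → 0: weight = 11, length = 2, mean = 11/2 ≈ 5.500
  cycle 1 → 0 → 1: weight = 11, length = 2, mean = 11/2 ≈ 5.500
Minimum mean = 1.000, attained e.g. along the cycle 1 → 1 with weight 1 and length 1. So λ(A) = 1/1 = 1.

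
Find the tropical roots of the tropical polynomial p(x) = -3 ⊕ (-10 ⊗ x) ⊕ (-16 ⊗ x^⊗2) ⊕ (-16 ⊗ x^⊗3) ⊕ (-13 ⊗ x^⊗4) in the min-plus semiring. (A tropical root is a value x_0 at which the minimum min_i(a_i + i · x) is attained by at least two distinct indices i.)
Roots: {-3, 0, 6, 7}

Each tropical root is a break point of the lower envelope of the lines y = a_i + i · x (there are 5 lines, with slopes 0, 1, ..., 4). Only the lines that attain the minimum somewhere contribute to roots; other lines are dominated. Here the surviving (envelope) indices are i = 4, i = 3, i = 2, i = 1, i = 0.
Intersections between consecutive envelope lines give the roots: for adjacent envelope indices i < j the intersection is x = (a_i − a_j) / (j − i). Reading off the sorted break points: {-3, 0, 6, 7}.
Verification: at each break x_0, at least two indices attain the minimum of min_i(a_i + i · x_0).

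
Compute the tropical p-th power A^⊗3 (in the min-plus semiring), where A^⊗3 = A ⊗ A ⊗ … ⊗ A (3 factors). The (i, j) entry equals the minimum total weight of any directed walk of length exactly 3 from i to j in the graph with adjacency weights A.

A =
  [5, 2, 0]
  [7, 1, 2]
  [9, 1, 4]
A^⊗3 =
  [8, 2, 3]
  [9, 3, 4]
  [9, 3, 4]

Each entry (A^⊗3)_ij equals the minimum over all length-3 walks i = v_0 → v_1 → … → v_3 = j of Σ_t A[v_t][v_{t+1}]. For example, for (i, j) = (0, 2) we minimise over 9 possible intermediate vertex sequences; the minimum is 3, attained along the walk 0 → 2 → 1 → 2.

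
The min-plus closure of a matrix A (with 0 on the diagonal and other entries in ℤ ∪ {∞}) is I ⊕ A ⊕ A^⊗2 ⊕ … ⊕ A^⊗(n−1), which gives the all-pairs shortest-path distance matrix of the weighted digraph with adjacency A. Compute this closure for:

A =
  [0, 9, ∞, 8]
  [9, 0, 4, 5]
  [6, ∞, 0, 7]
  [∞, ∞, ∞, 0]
Closure =
  [0, 9, 13, 8]
  [9, 0, 4, 5]
  [6, 15, 0, 7]
  [∞, ∞, ∞, 0]

This is the Floyd-Warshall all-pairs shortest-path computation. For each intermediate vertex k = 0, 1, …, 3, update dist[i][j] ← min(dist[i][j], dist[i][k] + dist[k][j]). The final matrix gives, for each (i, j), the minimum total weight of any directed path from i to j (possibly empty when i = j).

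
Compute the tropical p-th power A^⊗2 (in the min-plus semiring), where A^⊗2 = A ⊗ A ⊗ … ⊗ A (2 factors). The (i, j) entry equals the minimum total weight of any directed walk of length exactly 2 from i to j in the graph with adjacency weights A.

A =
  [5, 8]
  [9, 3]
A^⊗2 =
  [10, 11]
  [12, 6]

Each entry (A^⊗2)_ij equals the minimum over all length-2 walks i = v_0 → v_1 → … → v_2 = j of Σ_t A[v_t][v_{t+1}]. For example, for (i, j) = (0, 1) we minimise over 2 possible intermediate vertex sequences; the minimum is 11, attained along the walk 0 → 1 → 1.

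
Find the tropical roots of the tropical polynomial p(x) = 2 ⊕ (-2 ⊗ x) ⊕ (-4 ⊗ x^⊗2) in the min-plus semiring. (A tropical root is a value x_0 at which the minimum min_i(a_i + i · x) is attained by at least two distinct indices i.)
Roots: {2, 4}

Each tropical root is a break point of the lower envelope of the lines y = a_i + i · x (there are 3 lines, with slopes 0, 1, ..., 2). Only the lines that attain the minimum somewhere contribute to roots; other lines are dominated. Here the surviving (envelope) indices are i = 2, i = 1, i = 0.
Intersections between consecutive envelope lines give the roots: for adjacent envelope indices i < j the intersection is x = (a_i − a_j) / (j − i). Reading off the sorted break points: {2, 4}.
Verification: at each break x_0, at least two indices attain the minimum of min_i(a_i + i · x_0).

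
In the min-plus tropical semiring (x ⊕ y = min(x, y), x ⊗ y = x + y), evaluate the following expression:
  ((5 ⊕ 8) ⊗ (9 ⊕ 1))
((5 ⊕ 8) ⊗ (9 ⊕ 1)) = 6

Expand innermost to outermost. Recall ⊕ takes the minimum of its arguments and ⊗ takes their sum. Working out the expression ((5 ⊕ 8) ⊗ (9 ⊕ 1)) gives 6.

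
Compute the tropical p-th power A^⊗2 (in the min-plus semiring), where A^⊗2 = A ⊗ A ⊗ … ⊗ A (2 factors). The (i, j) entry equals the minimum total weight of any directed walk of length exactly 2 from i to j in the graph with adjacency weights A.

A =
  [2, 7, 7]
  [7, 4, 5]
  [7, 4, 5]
A^⊗2 =
  [4, 9, 9]
  [9, 8, 9]
  [9, 8, 9]

Each entry (A^⊗2)_ij equals the minimum over all length-2 walks i = v_0 → v_1 → … → v_2 = j of Σ_t A[v_t][v_{t+1}]. For example, for (i, j) = (0, 2) we minimise over 3 possible intermediate vertex sequences; the minimum is 9, attained along the walk 0 → 0 → 2.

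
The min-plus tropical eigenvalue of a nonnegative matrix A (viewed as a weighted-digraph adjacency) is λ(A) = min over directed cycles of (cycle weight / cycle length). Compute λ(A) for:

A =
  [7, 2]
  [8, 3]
λ(A) = 3

Enumerate directed cycles and compute their means (weight / length). Sample:
  cycle 0 → 0: weight = 7, length = 1, mean = 7/1 ≈ 7.000
  cycle 1 → 1: weight = 3, length = 1, mean = 3/1 ≈ 3.000
  cycle 0 → 1 → 0: weight = 10, length = 2, mean = 10/2 ≈ 5.000
  cycle 1 → 0 → 1: weight = 10, length = 2, mean = 10/2 ≈ 5.000
Minimum mean = 3.000, attained e.g. along the cycle 1 → 1 with weight 3 and length 1. So λ(A) = 3/1 = 3.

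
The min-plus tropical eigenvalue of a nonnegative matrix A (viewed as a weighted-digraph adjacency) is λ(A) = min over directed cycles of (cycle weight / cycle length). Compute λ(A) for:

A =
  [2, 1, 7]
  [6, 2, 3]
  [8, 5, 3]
λ(A) = 2

Enumerate directed cycles and compute their means (weight / length). Sample:
  cycle 0 → 0: weight = 2, length = 1, mean = 2/1 ≈ 2.000
  cycle 1 → 1: weight = 2, length = 1, mean = 2/1 ≈ 2.000
  cycle 2 → 2: weight = 3, length = 1, mean = 3/1 ≈ 3.000
  cycle 0 → 1 → 0: weight = 7, length = 2, mean = 7/2 ≈ 3.500
  cycle 0 → 2 → 0: weight = 15, length = 2, mean = 15/2 ≈ 7.500
  cycle 1 → 0 → 1: weight = 7, length = 2, mean = 7/2 ≈ 3.500
Minimum mean = 2.000, attained e.g. along the cycle 0 → 0 with weight 2 and length 1. So λ(A) = 2/1 = 2.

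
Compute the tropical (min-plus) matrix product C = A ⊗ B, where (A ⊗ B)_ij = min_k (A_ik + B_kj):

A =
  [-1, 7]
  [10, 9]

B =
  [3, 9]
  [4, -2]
A ⊗ B =
  [2, 5]
  [13, 7]

Apply the min-plus product entry-by-entry:
  C[0][0] = min over k of (A[0][0] + B[0][0] = -1 + 3 = 2, A[0][1] + B[1][0] = 7 + 4 = 11) = 2 (attained at k = 0)
  C[0][1] = min over k of (A[0][0] + B[0][1] = -1 + 9 = 8, A[0][1] + B[1][1] = 7 + -2 = 5) = 5 (attained at k = 1)
  C[1][0] = min over k of (A[1][0] + B[0][0] = 10 + 3 = 13, A[1][1] + B[1][0] = 9 + 4 = 13) = 13 (attained at k = 0)
  C[1][1] = min over k of (A[1][0] + B[0][1] = 10 + 9 = 19, A[1][1] + B[1][1] = 9 + -2 = 7) = 7 (attained at k = 1)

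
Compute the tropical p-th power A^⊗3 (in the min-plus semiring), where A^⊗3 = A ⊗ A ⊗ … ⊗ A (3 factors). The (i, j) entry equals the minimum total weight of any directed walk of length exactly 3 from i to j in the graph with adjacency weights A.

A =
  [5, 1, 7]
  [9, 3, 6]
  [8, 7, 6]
A^⊗3 =
  [13, 7, 10]
  [15, 9, 12]
  [18, 12, 15]

Each entry (A^⊗3)_ij equals the minimum over all length-3 walks i = v_0 → v_1 → … → v_3 = j of Σ_t A[v_t][v_{t+1}]. For example, for (i, j) = (0, 2) we minimise over 9 possible intermediate vertex sequences; the minimum is 10, attained along the walk 0 → 1 → 1 → 2.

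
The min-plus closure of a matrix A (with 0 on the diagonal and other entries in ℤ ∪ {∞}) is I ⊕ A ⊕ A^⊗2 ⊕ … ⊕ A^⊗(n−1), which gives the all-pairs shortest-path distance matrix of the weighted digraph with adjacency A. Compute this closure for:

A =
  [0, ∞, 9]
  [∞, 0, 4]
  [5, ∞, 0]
Closure =
  [0, ∞, 9]
  [9, 0, 4]
  [5, ∞, 0]

This is the Floyd-Warshall all-pairs shortest-path computation. For each intermediate vertex k = 0, 1, …, 2, update dist[i][j] ← min(dist[i][j], dist[i][k] + dist[k][j]). The final matrix gives, for each (i, j), the minimum total weight of any directed path from i to j (possibly empty when i = j).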